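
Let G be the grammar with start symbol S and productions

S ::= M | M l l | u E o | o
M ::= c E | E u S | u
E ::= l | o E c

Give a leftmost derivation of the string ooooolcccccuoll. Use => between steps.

S => Mll   [S ::= M l l]
Mll => EuSll   [M ::= E u S]
EuSll => oEcuSll   [E ::= o E c]
oEcuSll => ooEccuSll   [E ::= o E c]
ooEccuSll => oooEcccuSll   [E ::= o E c]
oooEcccuSll => ooooEccccuSll   [E ::= o E c]
ooooEccccuSll => oooooEcccccuSll   [E ::= o E c]
oooooEcccccuSll => ooooolcccccuSll   [E ::= l]
ooooolcccccuSll => ooooolcccccuoll   [S ::= o]

S => Mll => EuSll => oEcuSll => ooEccuSll => oooEcccuSll => ooooEccccuSll => oooooEcccccuSll => ooooolcccccuSll => ooooolcccccuoll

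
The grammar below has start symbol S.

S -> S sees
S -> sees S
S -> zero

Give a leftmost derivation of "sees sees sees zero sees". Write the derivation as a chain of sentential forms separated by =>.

S => S sees => sees S sees => sees sees S sees => sees sees sees S sees => sees sees sees zero sees

S => S sees   [S -> S sees]
S sees => sees S sees   [S -> sees S]
sees S sees => sees sees S sees   [S -> sees S]
sees sees S sees => sees sees sees S sees   [S -> sees S]
sees sees sees S sees => sees sees sees zero sees   [S -> zero]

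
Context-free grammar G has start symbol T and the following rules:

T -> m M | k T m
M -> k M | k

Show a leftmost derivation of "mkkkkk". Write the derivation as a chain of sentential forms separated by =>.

T => mM   [T -> m M]
mM => mkM   [M -> k M]
mkM => mkkM   [M -> k M]
mkkM => mkkkM   [M -> k M]
mkkkM => mkkkkM   [M -> k M]
mkkkkM => mkkkkk   [M -> k]

T => mM => mkM => mkkM => mkkkM => mkkkkM => mkkkkk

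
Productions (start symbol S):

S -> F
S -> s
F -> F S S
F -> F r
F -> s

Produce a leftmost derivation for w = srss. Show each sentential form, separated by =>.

S => F => FSS => FrSS => srSS => srsS => srss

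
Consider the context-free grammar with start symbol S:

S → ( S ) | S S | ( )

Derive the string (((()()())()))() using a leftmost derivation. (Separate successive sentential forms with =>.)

S=>SS=>(S)S=>((S))S=>((SS))S=>(((S)S))S=>(((SS)S))S=>(((SSS)S))S=>(((()SS)S))S=>(((()()S)S))S=>(((()()())S))S=>(((()()())()))S=>(((()()())()))()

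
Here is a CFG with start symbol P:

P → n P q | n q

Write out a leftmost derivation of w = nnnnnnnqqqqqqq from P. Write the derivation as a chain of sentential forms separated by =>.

P => nPq => nnPqq => nnnPqqq => nnnnPqqqq => nnnnnPqqqqq => nnnnnnPqqqqqq => nnnnnnnqqqqqqq

P => nPq   [P → n P q]
nPq => nnPqq   [P → n P q]
nnPqq => nnnPqqq   [P → n P q]
nnnPqqq => nnnnPqqqq   [P → n P q]
nnnnPqqqq => nnnnnPqqqqq   [P → n P q]
nnnnnPqqqqq => nnnnnnPqqqqqq   [P → n P q]
nnnnnnPqqqqqq => nnnnnnnqqqqqqq   [P → n q]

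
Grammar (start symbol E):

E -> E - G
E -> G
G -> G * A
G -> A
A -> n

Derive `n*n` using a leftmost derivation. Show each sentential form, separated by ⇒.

E ⇒ G   [E -> G]
G ⇒ G*A   [G -> G * A]
G*A ⇒ A*A   [G -> A]
A*A ⇒ n*A   [A -> n]
n*A ⇒ n*n   [A -> n]

E⇒G⇒G*A⇒A*A⇒n*A⇒n*n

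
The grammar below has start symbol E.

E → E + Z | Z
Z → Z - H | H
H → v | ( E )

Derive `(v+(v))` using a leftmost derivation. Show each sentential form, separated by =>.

E => Z   [E → Z]
Z => H   [Z → H]
H => (E)   [H → ( E )]
(E) => (E+Z)   [E → E + Z]
(E+Z) => (Z+Z)   [E → Z]
(Z+Z) => (H+Z)   [Z → H]
(H+Z) => (v+Z)   [H → v]
(v+Z) => (v+H)   [Z → H]
(v+H) => (v+(E))   [H → ( E )]
(v+(E)) => (v+(Z))   [E → Z]
(v+(Z)) => (v+(H))   [Z → H]
(v+(H)) => (v+(v))   [H → v]

E=>Z=>H=>(E)=>(E+Z)=>(Z+Z)=>(H+Z)=>(v+Z)=>(v+H)=>(v+(E))=>(v+(Z))=>(v+(H))=>(v+(v))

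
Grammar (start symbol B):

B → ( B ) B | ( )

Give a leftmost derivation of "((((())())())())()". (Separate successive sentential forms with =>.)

B=>(B)B=>((B)B)B=>(((B)B)B)B=>((((B)B)B)B)B=>((((())B)B)B)B=>((((())())B)B)B=>((((())())())B)B=>((((())())())())B=>((((())())())())()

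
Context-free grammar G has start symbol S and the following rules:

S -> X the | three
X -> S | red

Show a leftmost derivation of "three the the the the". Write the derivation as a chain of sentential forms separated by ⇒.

S ⇒ X the   [S -> X the]
X the ⇒ S the   [X -> S]
S the ⇒ X the the   [S -> X the]
X the the ⇒ S the the   [X -> S]
S the the ⇒ X the the the   [S -> X the]
X the the the ⇒ S the the the   [X -> S]
S the the the ⇒ X the the the the   [S -> X the]
X the the the the ⇒ S the the the the   [X -> S]
S the the the the ⇒ three the the the the   [S -> three]

S ⇒ X the ⇒ S the ⇒ X the the ⇒ S the the ⇒ X the the the ⇒ S the the the ⇒ X the the the the ⇒ S the the the the ⇒ three the the the the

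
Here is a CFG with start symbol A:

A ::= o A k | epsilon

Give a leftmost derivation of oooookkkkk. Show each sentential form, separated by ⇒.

A ⇒ oAk   [A ::= o A k]
oAk ⇒ ooAkk   [A ::= o A k]
ooAkk ⇒ oooAkkk   [A ::= o A k]
oooAkkk ⇒ ooooAkkkk   [A ::= o A k]
ooooAkkkk ⇒ oooooAkkkkk   [A ::= o A k]
oooooAkkkkk ⇒ oooookkkkk   [A ::= epsilon]

A⇒oAk⇒ooAkk⇒oooAkkk⇒ooooAkkkk⇒oooooAkkkkk⇒oooookkkkk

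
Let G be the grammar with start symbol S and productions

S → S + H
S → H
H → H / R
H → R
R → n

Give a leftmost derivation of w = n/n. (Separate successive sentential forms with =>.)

S => H   [S → H]
H => H/R   [H → H / R]
H/R => R/R   [H → R]
R/R => n/R   [R → n]
n/R => n/n   [R → n]

S => H => H/R => R/R => n/R => n/n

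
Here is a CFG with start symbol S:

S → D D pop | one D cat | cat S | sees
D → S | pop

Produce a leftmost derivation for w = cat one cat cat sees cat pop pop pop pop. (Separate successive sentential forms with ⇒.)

S ⇒ D D pop ⇒ S D pop ⇒ D D pop D pop ⇒ S D pop D pop ⇒ cat S D pop D pop ⇒ cat one D cat D pop D pop ⇒ cat one S cat D pop D pop ⇒ cat one cat S cat D pop D pop ⇒ cat one cat cat S cat D pop D pop ⇒ cat one cat cat sees cat D pop D pop ⇒ cat one cat cat sees cat pop pop D pop ⇒ cat one cat cat sees cat pop pop pop pop

S ⇒ D D pop   [S → D D pop]
D D pop ⇒ S D pop   [D → S]
S D pop ⇒ D D pop D pop   [S → D D pop]
D D pop D pop ⇒ S D pop D pop   [D → S]
S D pop D pop ⇒ cat S D pop D pop   [S → cat S]
cat S D pop D pop ⇒ cat one D cat D pop D pop   [S → one D cat]
cat one D cat D pop D pop ⇒ cat one S cat D pop D pop   [D → S]
cat one S cat D pop D pop ⇒ cat one cat S cat D pop D pop   [S → cat S]
cat one cat S cat D pop D pop ⇒ cat one cat cat S cat D pop D pop   [S → cat S]
cat one cat cat S cat D pop D pop ⇒ cat one cat cat sees cat D pop D pop   [S → sees]
cat one cat cat sees cat D pop D pop ⇒ cat one cat cat sees cat pop pop D pop   [D → pop]
cat one cat cat sees cat pop pop D pop ⇒ cat one cat cat sees cat pop pop pop pop   [D → pop]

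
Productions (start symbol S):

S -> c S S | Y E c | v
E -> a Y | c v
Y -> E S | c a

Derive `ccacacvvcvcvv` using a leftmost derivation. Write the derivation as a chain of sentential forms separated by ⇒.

S ⇒ cSS ⇒ ccSSS ⇒ ccYEcSS ⇒ ccESEcSS ⇒ ccaYSEcSS ⇒ ccacaSEcSS ⇒ ccacacSSEcSS ⇒ ccacacvSEcSS ⇒ ccacacvvEcSS ⇒ ccacacvvcvcSS ⇒ ccacacvvcvcvS ⇒ ccacacvvcvcvv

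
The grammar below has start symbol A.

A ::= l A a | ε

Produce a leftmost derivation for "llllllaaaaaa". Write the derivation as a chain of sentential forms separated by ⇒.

A⇒lAa⇒llAaa⇒lllAaaa⇒llllAaaaa⇒lllllAaaaaa⇒llllllAaaaaaa⇒llllllaaaaaa

A ⇒ lAa   [A ::= l A a]
lAa ⇒ llAaa   [A ::= l A a]
llAaa ⇒ lllAaaa   [A ::= l A a]
lllAaaa ⇒ llllAaaaa   [A ::= l A a]
llllAaaaa ⇒ lllllAaaaaa   [A ::= l A a]
lllllAaaaaa ⇒ llllllAaaaaaa   [A ::= l A a]
llllllAaaaaaa ⇒ llllllaaaaaa   [A ::= ε]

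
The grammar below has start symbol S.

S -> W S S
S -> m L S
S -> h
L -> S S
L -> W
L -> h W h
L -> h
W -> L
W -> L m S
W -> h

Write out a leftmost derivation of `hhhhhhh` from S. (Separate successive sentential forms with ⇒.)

S ⇒ WSS   [S -> W S S]
WSS ⇒ LSS   [W -> L]
LSS ⇒ hWhSS   [L -> h W h]
hWhSS ⇒ hhhSS   [W -> h]
hhhSS ⇒ hhhWSSS   [S -> W S S]
hhhWSSS ⇒ hhhhSSS   [W -> h]
hhhhSSS ⇒ hhhhhSS   [S -> h]
hhhhhSS ⇒ hhhhhhS   [S -> h]
hhhhhhS ⇒ hhhhhhh   [S -> h]

S ⇒ WSS ⇒ LSS ⇒ hWhSS ⇒ hhhSS ⇒ hhhWSSS ⇒ hhhhSSS ⇒ hhhhhSS ⇒ hhhhhhS ⇒ hhhhhhh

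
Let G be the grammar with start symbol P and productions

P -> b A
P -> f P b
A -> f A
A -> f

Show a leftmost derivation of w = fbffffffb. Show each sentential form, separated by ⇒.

P ⇒ fPb   [P -> f P b]
fPb ⇒ fbAb   [P -> b A]
fbAb ⇒ fbfAb   [A -> f A]
fbfAb ⇒ fbffAb   [A -> f A]
fbffAb ⇒ fbfffAb   [A -> f A]
fbfffAb ⇒ fbffffAb   [A -> f A]
fbffffAb ⇒ fbfffffAb   [A -> f A]
fbfffffAb ⇒ fbffffffb   [A -> f]

P ⇒ fPb ⇒ fbAb ⇒ fbfAb ⇒ fbffAb ⇒ fbfffAb ⇒ fbffffAb ⇒ fbfffffAb ⇒ fbffffffb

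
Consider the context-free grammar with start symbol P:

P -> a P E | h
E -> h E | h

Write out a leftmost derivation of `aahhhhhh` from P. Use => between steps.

P=>aPE=>aaPEE=>aahEE=>aahhEE=>aahhhE=>aahhhhE=>aahhhhhE=>aahhhhhh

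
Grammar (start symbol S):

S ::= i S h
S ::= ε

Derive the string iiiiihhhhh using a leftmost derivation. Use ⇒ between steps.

S ⇒ iSh   [S ::= i S h]
iSh ⇒ iiShh   [S ::= i S h]
iiShh ⇒ iiiShhh   [S ::= i S h]
iiiShhh ⇒ iiiiShhhh   [S ::= i S h]
iiiiShhhh ⇒ iiiiiShhhhh   [S ::= i S h]
iiiiiShhhhh ⇒ iiiiihhhhh   [S ::= ε]

S ⇒ iSh ⇒ iiShh ⇒ iiiShhh ⇒ iiiiShhhh ⇒ iiiiiShhhhh ⇒ iiiiihhhhh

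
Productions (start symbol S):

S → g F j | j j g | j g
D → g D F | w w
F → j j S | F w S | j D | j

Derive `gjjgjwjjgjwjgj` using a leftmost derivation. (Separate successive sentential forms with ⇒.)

S⇒gFj⇒gFwSj⇒gjjSwSj⇒gjjgFjwSj⇒gjjgFwSjwSj⇒gjjgjwSjwSj⇒gjjgjwjjgjwSj⇒gjjgjwjjgjwjgj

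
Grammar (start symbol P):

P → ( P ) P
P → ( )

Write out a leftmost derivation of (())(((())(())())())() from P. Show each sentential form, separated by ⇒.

P⇒(P)P⇒(())P⇒(())(P)P⇒(())((P)P)P⇒(())(((P)P)P)P⇒(())(((())P)P)P⇒(())(((())(P)P)P)P⇒(())(((())(())P)P)P⇒(())(((())(())())P)P⇒(())(((())(())())())P⇒(())(((())(())())())()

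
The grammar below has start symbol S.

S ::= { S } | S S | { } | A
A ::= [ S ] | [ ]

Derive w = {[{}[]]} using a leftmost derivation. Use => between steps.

S => {S}   [S ::= { S }]
{S} => {A}   [S ::= A]
{A} => {[S]}   [A ::= [ S ]]
{[S]} => {[SS]}   [S ::= S S]
{[SS]} => {[{}S]}   [S ::= { }]
{[{}S]} => {[{}A]}   [S ::= A]
{[{}A]} => {[{}[]]}   [A ::= [ ]]

S => {S} => {A} => {[S]} => {[SS]} => {[{}S]} => {[{}A]} => {[{}[]]}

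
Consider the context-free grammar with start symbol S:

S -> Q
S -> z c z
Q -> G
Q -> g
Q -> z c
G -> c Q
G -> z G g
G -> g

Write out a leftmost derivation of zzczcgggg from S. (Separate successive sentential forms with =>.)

S => Q => G => zGg => zzGgg => zzcQgg => zzcGgg => zzczGggg => zzczcQggg => zzczcgggg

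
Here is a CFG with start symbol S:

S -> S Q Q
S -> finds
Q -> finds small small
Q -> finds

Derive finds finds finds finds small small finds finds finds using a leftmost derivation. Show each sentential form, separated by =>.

S => S Q Q   [S -> S Q Q]
S Q Q => S Q Q Q Q   [S -> S Q Q]
S Q Q Q Q => S Q Q Q Q Q Q   [S -> S Q Q]
S Q Q Q Q Q Q => finds Q Q Q Q Q Q   [S -> finds]
finds Q Q Q Q Q Q => finds finds Q Q Q Q Q   [Q -> finds]
finds finds Q Q Q Q Q => finds finds finds Q Q Q Q   [Q -> finds]
finds finds finds Q Q Q Q => finds finds finds finds small small Q Q Q   [Q -> finds small small]
finds finds finds finds small small Q Q Q => finds finds finds finds small small finds Q Q   [Q -> finds]
finds finds finds finds small small finds Q Q => finds finds finds finds small small finds finds Q   [Q -> finds]
finds finds finds finds small small finds finds Q => finds finds finds finds small small finds finds finds   [Q -> finds]

S => S Q Q => S Q Q Q Q => S Q Q Q Q Q Q => finds Q Q Q Q Q Q => finds finds Q Q Q Q Q => finds finds finds Q Q Q Q => finds finds finds finds small small Q Q Q => finds finds finds finds small small finds Q Q => finds finds finds finds small small finds finds Q => finds finds finds finds small small finds finds finds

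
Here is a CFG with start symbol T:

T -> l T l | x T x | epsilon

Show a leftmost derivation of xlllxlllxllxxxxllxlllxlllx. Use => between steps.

T => xTx => xlTlx => xllTllx => xlllTlllx => xlllxTxlllx => xlllxlTlxlllx => xlllxllTllxlllx => xlllxlllTlllxlllx => xlllxlllxTxlllxlllx => xlllxlllxlTlxlllxlllx => xlllxlllxllTllxlllxlllx => xlllxlllxllxTxllxlllxlllx => xlllxlllxllxxTxxllxlllxlllx => xlllxlllxllxxxxllxlllxlllx

T => xTx   [T -> x T x]
xTx => xlTlx   [T -> l T l]
xlTlx => xllTllx   [T -> l T l]
xllTllx => xlllTlllx   [T -> l T l]
xlllTlllx => xlllxTxlllx   [T -> x T x]
xlllxTxlllx => xlllxlTlxlllx   [T -> l T l]
xlllxlTlxlllx => xlllxllTllxlllx   [T -> l T l]
xlllxllTllxlllx => xlllxlllTlllxlllx   [T -> l T l]
xlllxlllTlllxlllx => xlllxlllxTxlllxlllx   [T -> x T x]
xlllxlllxTxlllxlllx => xlllxlllxlTlxlllxlllx   [T -> l T l]
xlllxlllxlTlxlllxlllx => xlllxlllxllTllxlllxlllx   [T -> l T l]
xlllxlllxllTllxlllxlllx => xlllxlllxllxTxllxlllxlllx   [T -> x T x]
xlllxlllxllxTxllxlllxlllx => xlllxlllxllxxTxxllxlllxlllx   [T -> x T x]
xlllxlllxllxxTxxllxlllxlllx => xlllxlllxllxxxxllxlllxlllx   [T -> epsilon]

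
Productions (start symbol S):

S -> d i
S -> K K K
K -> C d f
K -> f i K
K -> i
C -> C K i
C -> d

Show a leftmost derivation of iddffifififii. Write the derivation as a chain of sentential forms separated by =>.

S=>KKK=>iKK=>iCdfK=>iddfK=>iddffiK=>iddffifiK=>iddffififiK=>iddffifififiK=>iddffifififii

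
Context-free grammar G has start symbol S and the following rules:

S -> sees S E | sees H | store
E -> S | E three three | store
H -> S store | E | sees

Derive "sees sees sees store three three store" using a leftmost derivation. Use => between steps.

S => sees H   [S -> sees H]
sees H => sees E   [H -> E]
sees E => sees S   [E -> S]
sees S => sees sees S E   [S -> sees S E]
sees sees S E => sees sees sees H E   [S -> sees H]
sees sees sees H E => sees sees sees E E   [H -> E]
sees sees sees E E => sees sees sees E three three E   [E -> E three three]
sees sees sees E three three E => sees sees sees S three three E   [E -> S]
sees sees sees S three three E => sees sees sees store three three E   [S -> store]
sees sees sees store three three E => sees sees sees store three three store   [E -> store]

S => sees H => sees E => sees S => sees sees S E => sees sees sees H E => sees sees sees E E => sees sees sees E three three E => sees sees sees S three three E => sees sees sees store three three E => sees sees sees store three three store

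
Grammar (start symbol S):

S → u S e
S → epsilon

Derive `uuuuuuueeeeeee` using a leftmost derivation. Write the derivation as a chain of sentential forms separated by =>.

S => uSe => uuSee => uuuSeee => uuuuSeeee => uuuuuSeeeee => uuuuuuSeeeeee => uuuuuuuSeeeeeee => uuuuuuueeeeeee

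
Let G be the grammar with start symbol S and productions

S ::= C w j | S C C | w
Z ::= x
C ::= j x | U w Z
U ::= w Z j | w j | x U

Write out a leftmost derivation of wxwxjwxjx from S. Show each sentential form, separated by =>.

S => SCC => wCC => wUwZC => wxUwZC => wxwZjwZC => wxwxjwZC => wxwxjwxC => wxwxjwxjx

S => SCC   [S ::= S C C]
SCC => wCC   [S ::= w]
wCC => wUwZC   [C ::= U w Z]
wUwZC => wxUwZC   [U ::= x U]
wxUwZC => wxwZjwZC   [U ::= w Z j]
wxwZjwZC => wxwxjwZC   [Z ::= x]
wxwxjwZC => wxwxjwxC   [Z ::= x]
wxwxjwxC => wxwxjwxjx   [C ::= j x]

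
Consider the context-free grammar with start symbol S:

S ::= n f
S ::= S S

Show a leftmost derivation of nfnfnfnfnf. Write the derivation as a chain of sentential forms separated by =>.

S => SS => SSS => SSSS => SSSSS => nfSSSS => nfnfSSS => nfnfnfSS => nfnfnfnfS => nfnfnfnfnf

S => SS   [S ::= S S]
SS => SSS   [S ::= S S]
SSS => SSSS   [S ::= S S]
SSSS => SSSSS   [S ::= S S]
SSSSS => nfSSSS   [S ::= n f]
nfSSSS => nfnfSSS   [S ::= n f]
nfnfSSS => nfnfnfSS   [S ::= n f]
nfnfnfSS => nfnfnfnfS   [S ::= n f]
nfnfnfnfS => nfnfnfnfnf   [S ::= n f]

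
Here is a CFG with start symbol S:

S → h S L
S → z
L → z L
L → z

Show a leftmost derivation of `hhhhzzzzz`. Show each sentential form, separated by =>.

S => hSL => hhSLL => hhhSLLL => hhhhSLLLL => hhhhzLLLL => hhhhzzLLL => hhhhzzzLL => hhhhzzzzL => hhhhzzzzz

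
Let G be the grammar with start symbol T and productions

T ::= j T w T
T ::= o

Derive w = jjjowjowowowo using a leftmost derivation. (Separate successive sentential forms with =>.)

T => jTwT => jjTwTwT => jjjTwTwTwT => jjjowTwTwT => jjjowjTwTwTwT => jjjowjowTwTwT => jjjowjowowTwT => jjjowjowowowT => jjjowjowowowo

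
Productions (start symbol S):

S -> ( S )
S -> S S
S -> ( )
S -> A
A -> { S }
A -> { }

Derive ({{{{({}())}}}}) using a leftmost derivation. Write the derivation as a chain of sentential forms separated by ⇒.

S ⇒ (S)   [S -> ( S )]
(S) ⇒ (A)   [S -> A]
(A) ⇒ ({S})   [A -> { S }]
({S}) ⇒ ({A})   [S -> A]
({A}) ⇒ ({{S}})   [A -> { S }]
({{S}}) ⇒ ({{A}})   [S -> A]
({{A}}) ⇒ ({{{S}}})   [A -> { S }]
({{{S}}}) ⇒ ({{{A}}})   [S -> A]
({{{A}}}) ⇒ ({{{{S}}}})   [A -> { S }]
({{{{S}}}}) ⇒ ({{{{(S)}}}})   [S -> ( S )]
({{{{(S)}}}}) ⇒ ({{{{(SS)}}}})   [S -> S S]
({{{{(SS)}}}}) ⇒ ({{{{(AS)}}}})   [S -> A]
({{{{(AS)}}}}) ⇒ ({{{{({}S)}}}})   [A -> { }]
({{{{({}S)}}}}) ⇒ ({{{{({}())}}}})   [S -> ( )]

S ⇒ (S) ⇒ (A) ⇒ ({S}) ⇒ ({A}) ⇒ ({{S}}) ⇒ ({{A}}) ⇒ ({{{S}}}) ⇒ ({{{A}}}) ⇒ ({{{{S}}}}) ⇒ ({{{{(S)}}}}) ⇒ ({{{{(SS)}}}}) ⇒ ({{{{(AS)}}}}) ⇒ ({{{{({}S)}}}}) ⇒ ({{{{({}())}}}})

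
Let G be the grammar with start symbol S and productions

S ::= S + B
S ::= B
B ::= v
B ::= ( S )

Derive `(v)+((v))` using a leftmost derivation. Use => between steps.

S => S+B => B+B => (S)+B => (B)+B => (v)+B => (v)+(S) => (v)+(B) => (v)+((S)) => (v)+((B)) => (v)+((v))

S => S+B   [S ::= S + B]
S+B => B+B   [S ::= B]
B+B => (S)+B   [B ::= ( S )]
(S)+B => (B)+B   [S ::= B]
(B)+B => (v)+B   [B ::= v]
(v)+B => (v)+(S)   [B ::= ( S )]
(v)+(S) => (v)+(B)   [S ::= B]
(v)+(B) => (v)+((S))   [B ::= ( S )]
(v)+((S)) => (v)+((B))   [S ::= B]
(v)+((B)) => (v)+((v))   [B ::= v]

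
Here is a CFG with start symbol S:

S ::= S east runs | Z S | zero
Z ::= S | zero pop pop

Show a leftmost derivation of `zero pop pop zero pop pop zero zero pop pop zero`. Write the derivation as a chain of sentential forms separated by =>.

S => Z S   [S ::= Z S]
Z S => zero pop pop S   [Z ::= zero pop pop]
zero pop pop S => zero pop pop Z S   [S ::= Z S]
zero pop pop Z S => zero pop pop zero pop pop S   [Z ::= zero pop pop]
zero pop pop zero pop pop S => zero pop pop zero pop pop Z S   [S ::= Z S]
zero pop pop zero pop pop Z S => zero pop pop zero pop pop S S   [Z ::= S]
zero pop pop zero pop pop S S => zero pop pop zero pop pop zero S   [S ::= zero]
zero pop pop zero pop pop zero S => zero pop pop zero pop pop zero Z S   [S ::= Z S]
zero pop pop zero pop pop zero Z S => zero pop pop zero pop pop zero zero pop pop S   [Z ::= zero pop pop]
zero pop pop zero pop pop zero zero pop pop S => zero pop pop zero pop pop zero zero pop pop zero   [S ::= zero]

S => Z S => zero pop pop S => zero pop pop Z S => zero pop pop zero pop pop S => zero pop pop zero pop pop Z S => zero pop pop zero pop pop S S => zero pop pop zero pop pop zero S => zero pop pop zero pop pop zero Z S => zero pop pop zero pop pop zero zero pop pop S => zero pop pop zero pop pop zero zero pop pop zero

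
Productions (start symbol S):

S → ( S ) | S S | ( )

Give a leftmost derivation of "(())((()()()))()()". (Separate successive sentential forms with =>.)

S => SS => SSS => (S)SS => (())SS => (())SSS => (())(S)SS => (())((S))SS => (())((SS))SS => (())((SSS))SS => (())((()SS))SS => (())((()()S))SS => (())((()()()))SS => (())((()()()))()S => (())((()()()))()()

S => SS   [S → S S]
SS => SSS   [S → S S]
SSS => (S)SS   [S → ( S )]
(S)SS => (())SS   [S → ( )]
(())SS => (())SSS   [S → S S]
(())SSS => (())(S)SS   [S → ( S )]
(())(S)SS => (())((S))SS   [S → ( S )]
(())((S))SS => (())((SS))SS   [S → S S]
(())((SS))SS => (())((SSS))SS   [S → S S]
(())((SSS))SS => (())((()SS))SS   [S → ( )]
(())((()SS))SS => (())((()()S))SS   [S → ( )]
(())((()()S))SS => (())((()()()))SS   [S → ( )]
(())((()()()))SS => (())((()()()))()S   [S → ( )]
(())((()()()))()S => (())((()()()))()()   [S → ( )]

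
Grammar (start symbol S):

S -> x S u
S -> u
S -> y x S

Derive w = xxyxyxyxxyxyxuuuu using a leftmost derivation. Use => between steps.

S => xSu => xxSuu => xxyxSuu => xxyxyxSuu => xxyxyxyxSuu => xxyxyxyxxSuuu => xxyxyxyxxyxSuuu => xxyxyxyxxyxyxSuuu => xxyxyxyxxyxyxuuuu

S => xSu   [S -> x S u]
xSu => xxSuu   [S -> x S u]
xxSuu => xxyxSuu   [S -> y x S]
xxyxSuu => xxyxyxSuu   [S -> y x S]
xxyxyxSuu => xxyxyxyxSuu   [S -> y x S]
xxyxyxyxSuu => xxyxyxyxxSuuu   [S -> x S u]
xxyxyxyxxSuuu => xxyxyxyxxyxSuuu   [S -> y x S]
xxyxyxyxxyxSuuu => xxyxyxyxxyxyxSuuu   [S -> y x S]
xxyxyxyxxyxyxSuuu => xxyxyxyxxyxyxuuuu   [S -> u]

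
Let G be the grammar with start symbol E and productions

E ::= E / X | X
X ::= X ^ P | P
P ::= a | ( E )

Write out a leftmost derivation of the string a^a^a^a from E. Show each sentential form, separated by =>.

E => X => X^P => X^P^P => X^P^P^P => P^P^P^P => a^P^P^P => a^a^P^P => a^a^a^P => a^a^a^a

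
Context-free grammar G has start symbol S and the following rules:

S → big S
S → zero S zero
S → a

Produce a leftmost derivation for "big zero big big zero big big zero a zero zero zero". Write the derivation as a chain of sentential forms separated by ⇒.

S ⇒ big S ⇒ big zero S zero ⇒ big zero big S zero ⇒ big zero big big S zero ⇒ big zero big big zero S zero zero ⇒ big zero big big zero big S zero zero ⇒ big zero big big zero big big S zero zero ⇒ big zero big big zero big big zero S zero zero zero ⇒ big zero big big zero big big zero a zero zero zero

S ⇒ big S   [S → big S]
big S ⇒ big zero S zero   [S → zero S zero]
big zero S zero ⇒ big zero big S zero   [S → big S]
big zero big S zero ⇒ big zero big big S zero   [S → big S]
big zero big big S zero ⇒ big zero big big zero S zero zero   [S → zero S zero]
big zero big big zero S zero zero ⇒ big zero big big zero big S zero zero   [S → big S]
big zero big big zero big S zero zero ⇒ big zero big big zero big big S zero zero   [S → big S]
big zero big big zero big big S zero zero ⇒ big zero big big zero big big zero S zero zero zero   [S → zero S zero]
big zero big big zero big big zero S zero zero zero ⇒ big zero big big zero big big zero a zero zero zero   [S → a]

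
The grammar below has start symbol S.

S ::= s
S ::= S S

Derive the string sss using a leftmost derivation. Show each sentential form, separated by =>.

S=>SS=>sS=>sSS=>ssS=>sss

S => SS   [S ::= S S]
SS => sS   [S ::= s]
sS => sSS   [S ::= S S]
sSS => ssS   [S ::= s]
ssS => sss   [S ::= s]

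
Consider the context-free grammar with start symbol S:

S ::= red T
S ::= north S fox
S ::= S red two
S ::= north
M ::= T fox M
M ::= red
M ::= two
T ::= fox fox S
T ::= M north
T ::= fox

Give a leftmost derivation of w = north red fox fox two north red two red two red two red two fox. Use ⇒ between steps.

S ⇒ north S fox   [S ::= north S fox]
north S fox ⇒ north S red two fox   [S ::= S red two]
north S red two fox ⇒ north S red two red two fox   [S ::= S red two]
north S red two red two fox ⇒ north S red two red two red two fox   [S ::= S red two]
north S red two red two red two fox ⇒ north S red two red two red two red two fox   [S ::= S red two]
north S red two red two red two red two fox ⇒ north red T red two red two red two red two fox   [S ::= red T]
north red T red two red two red two red two fox ⇒ north red M north red two red two red two red two fox   [T ::= M north]
north red M north red two red two red two red two fox ⇒ north red T fox M north red two red two red two red two fox   [M ::= T fox M]
north red T fox M north red two red two red two red two fox ⇒ north red fox fox M north red two red two red two red two fox   [T ::= fox]
north red fox fox M north red two red two red two red two fox ⇒ north red fox fox two north red two red two red two red two fox   [M ::= two]

S ⇒ north S fox ⇒ north S red two fox ⇒ north S red two red two fox ⇒ north S red two red two red two fox ⇒ north S red two red two red two red two fox ⇒ north red T red two red two red two red two fox ⇒ north red M north red two red two red two red two fox ⇒ north red T fox M north red two red two red two red two fox ⇒ north red fox fox M north red two red two red two red two fox ⇒ north red fox fox two north red two red two red two red two fox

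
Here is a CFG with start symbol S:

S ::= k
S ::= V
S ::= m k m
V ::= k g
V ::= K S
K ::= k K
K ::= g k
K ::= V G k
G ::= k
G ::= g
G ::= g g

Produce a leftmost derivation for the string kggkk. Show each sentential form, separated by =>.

S => V => KS => VGkS => kgGkS => kggkS => kggkk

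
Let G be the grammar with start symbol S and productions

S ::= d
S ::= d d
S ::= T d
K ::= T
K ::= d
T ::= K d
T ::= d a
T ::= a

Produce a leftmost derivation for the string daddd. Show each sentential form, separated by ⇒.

S ⇒ Td ⇒ Kdd ⇒ Tdd ⇒ Kddd ⇒ Tddd ⇒ daddd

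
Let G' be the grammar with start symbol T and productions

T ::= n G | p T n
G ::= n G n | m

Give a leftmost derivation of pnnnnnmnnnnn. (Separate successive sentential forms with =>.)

T => pTn   [T ::= p T n]
pTn => pnGn   [T ::= n G]
pnGn => pnnGnn   [G ::= n G n]
pnnGnn => pnnnGnnn   [G ::= n G n]
pnnnGnnn => pnnnnGnnnn   [G ::= n G n]
pnnnnGnnnn => pnnnnnGnnnnn   [G ::= n G n]
pnnnnnGnnnnn => pnnnnnmnnnnn   [G ::= m]

T => pTn => pnGn => pnnGnn => pnnnGnnn => pnnnnGnnnn => pnnnnnGnnnnn => pnnnnnmnnnnn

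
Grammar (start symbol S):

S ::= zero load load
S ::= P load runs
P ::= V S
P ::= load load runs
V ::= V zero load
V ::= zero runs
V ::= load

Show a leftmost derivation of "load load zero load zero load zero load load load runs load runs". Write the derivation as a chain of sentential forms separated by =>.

S => P load runs   [S ::= P load runs]
P load runs => V S load runs   [P ::= V S]
V S load runs => load S load runs   [V ::= load]
load S load runs => load P load runs load runs   [S ::= P load runs]
load P load runs load runs => load V S load runs load runs   [P ::= V S]
load V S load runs load runs => load V zero load S load runs load runs   [V ::= V zero load]
load V zero load S load runs load runs => load V zero load zero load S load runs load runs   [V ::= V zero load]
load V zero load zero load S load runs load runs => load load zero load zero load S load runs load runs   [V ::= load]
load load zero load zero load S load runs load runs => load load zero load zero load zero load load load runs load runs   [S ::= zero load load]

S => P load runs => V S load runs => load S load runs => load P load runs load runs => load V S load runs load runs => load V zero load S load runs load runs => load V zero load zero load S load runs load runs => load load zero load zero load S load runs load runs => load load zero load zero load zero load load load runs load runs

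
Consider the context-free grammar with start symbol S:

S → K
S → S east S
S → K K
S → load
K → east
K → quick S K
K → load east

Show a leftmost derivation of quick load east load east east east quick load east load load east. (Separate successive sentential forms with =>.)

S => K => quick S K => quick S east S K => quick S east S east S K => quick load east S east S K => quick load east K east S K => quick load east load east east S K => quick load east load east east K K => quick load east load east east east K => quick load east load east east east quick S K => quick load east load east east east quick S east S K => quick load east load east east east quick load east S K => quick load east load east east east quick load east load K => quick load east load east east east quick load east load load east

S => K   [S → K]
K => quick S K   [K → quick S K]
quick S K => quick S east S K   [S → S east S]
quick S east S K => quick S east S east S K   [S → S east S]
quick S east S east S K => quick load east S east S K   [S → load]
quick load east S east S K => quick load east K east S K   [S → K]
quick load east K east S K => quick load east load east east S K   [K → load east]
quick load east load east east S K => quick load east load east east K K   [S → K]
quick load east load east east K K => quick load east load east east east K   [K → east]
quick load east load east east east K => quick load east load east east east quick S K   [K → quick S K]
quick load east load east east east quick S K => quick load east load east east east quick S east S K   [S → S east S]
quick load east load east east east quick S east S K => quick load east load east east east quick load east S K   [S → load]
quick load east load east east east quick load east S K => quick load east load east east east quick load east load K   [S → load]
quick load east load east east east quick load east load K => quick load east load east east east quick load east load load east   [K → load east]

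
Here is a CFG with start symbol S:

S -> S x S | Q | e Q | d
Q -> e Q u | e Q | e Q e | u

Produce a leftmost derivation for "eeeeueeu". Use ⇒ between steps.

S ⇒ Q ⇒ eQu ⇒ eeQeu ⇒ eeeQeeu ⇒ eeeeQeeu ⇒ eeeeueeu

S ⇒ Q   [S -> Q]
Q ⇒ eQu   [Q -> e Q u]
eQu ⇒ eeQeu   [Q -> e Q e]
eeQeu ⇒ eeeQeeu   [Q -> e Q e]
eeeQeeu ⇒ eeeeQeeu   [Q -> e Q]
eeeeQeeu ⇒ eeeeueeu   [Q -> u]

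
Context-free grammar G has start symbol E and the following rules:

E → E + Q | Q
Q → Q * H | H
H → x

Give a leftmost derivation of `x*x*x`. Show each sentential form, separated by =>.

E => Q   [E → Q]
Q => Q*H   [Q → Q * H]
Q*H => Q*H*H   [Q → Q * H]
Q*H*H => H*H*H   [Q → H]
H*H*H => x*H*H   [H → x]
x*H*H => x*x*H   [H → x]
x*x*H => x*x*x   [H → x]

E=>Q=>Q*H=>Q*H*H=>H*H*H=>x*H*H=>x*x*H=>x*x*x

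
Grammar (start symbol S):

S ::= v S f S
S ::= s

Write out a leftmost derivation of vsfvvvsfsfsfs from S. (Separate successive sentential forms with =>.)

S=>vSfS=>vsfS=>vsfvSfS=>vsfvvSfSfS=>vsfvvvSfSfSfS=>vsfvvvsfSfSfS=>vsfvvvsfsfSfS=>vsfvvvsfsfsfS=>vsfvvvsfsfsfs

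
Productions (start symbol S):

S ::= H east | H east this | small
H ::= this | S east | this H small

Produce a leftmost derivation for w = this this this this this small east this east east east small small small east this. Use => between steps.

S => H east this => this H small east this => this this H small small east this => this this this H small small small east this => this this this S east small small small east this => this this this H east east small small small east this => this this this S east east east small small small east this => this this this H east this east east east small small small east this => this this this this H small east this east east east small small small east this => this this this this this small east this east east east small small small east this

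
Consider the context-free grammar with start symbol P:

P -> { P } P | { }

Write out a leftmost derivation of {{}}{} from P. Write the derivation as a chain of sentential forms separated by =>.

P => {P}P => {{}}P => {{}}{}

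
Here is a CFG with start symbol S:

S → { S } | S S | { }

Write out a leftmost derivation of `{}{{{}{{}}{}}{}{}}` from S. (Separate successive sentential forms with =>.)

S => SS   [S → S S]
SS => {}S   [S → { }]
{}S => {}{S}   [S → { S }]
{}{S} => {}{SS}   [S → S S]
{}{SS} => {}{{S}S}   [S → { S }]
{}{{S}S} => {}{{SS}S}   [S → S S]
{}{{SS}S} => {}{{{}S}S}   [S → { }]
{}{{{}S}S} => {}{{{}SS}S}   [S → S S]
{}{{{}SS}S} => {}{{{}{S}S}S}   [S → { S }]
{}{{{}{S}S}S} => {}{{{}{{}}S}S}   [S → { }]
{}{{{}{{}}S}S} => {}{{{}{{}}{}}S}   [S → { }]
{}{{{}{{}}{}}S} => {}{{{}{{}}{}}SS}   [S → S S]
{}{{{}{{}}{}}SS} => {}{{{}{{}}{}}{}S}   [S → { }]
{}{{{}{{}}{}}{}S} => {}{{{}{{}}{}}{}{}}   [S → { }]

S => SS => {}S => {}{S} => {}{SS} => {}{{S}S} => {}{{SS}S} => {}{{{}S}S} => {}{{{}SS}S} => {}{{{}{S}S}S} => {}{{{}{{}}S}S} => {}{{{}{{}}{}}S} => {}{{{}{{}}{}}SS} => {}{{{}{{}}{}}{}S} => {}{{{}{{}}{}}{}{}}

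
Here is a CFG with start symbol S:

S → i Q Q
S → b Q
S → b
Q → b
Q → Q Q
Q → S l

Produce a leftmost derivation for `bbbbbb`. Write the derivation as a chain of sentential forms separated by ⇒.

S⇒bQ⇒bQQ⇒bbQ⇒bbQQ⇒bbQQQ⇒bbQQQQ⇒bbbQQQ⇒bbbbQQ⇒bbbbbQ⇒bbbbbb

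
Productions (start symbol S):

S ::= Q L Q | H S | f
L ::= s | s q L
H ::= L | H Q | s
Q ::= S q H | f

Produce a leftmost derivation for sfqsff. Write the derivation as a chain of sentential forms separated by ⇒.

S⇒HS⇒HQS⇒HQQS⇒sQQS⇒sSqHQS⇒sfqHQS⇒sfqsQS⇒sfqsfS⇒sfqsff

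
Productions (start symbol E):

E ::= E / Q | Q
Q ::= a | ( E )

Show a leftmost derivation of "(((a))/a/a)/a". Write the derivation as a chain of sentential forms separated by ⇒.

E ⇒ E/Q   [E ::= E / Q]
E/Q ⇒ Q/Q   [E ::= Q]
Q/Q ⇒ (E)/Q   [Q ::= ( E )]
(E)/Q ⇒ (E/Q)/Q   [E ::= E / Q]
(E/Q)/Q ⇒ (E/Q/Q)/Q   [E ::= E / Q]
(E/Q/Q)/Q ⇒ (Q/Q/Q)/Q   [E ::= Q]
(Q/Q/Q)/Q ⇒ ((E)/Q/Q)/Q   [Q ::= ( E )]
((E)/Q/Q)/Q ⇒ ((Q)/Q/Q)/Q   [E ::= Q]
((Q)/Q/Q)/Q ⇒ (((E))/Q/Q)/Q   [Q ::= ( E )]
(((E))/Q/Q)/Q ⇒ (((Q))/Q/Q)/Q   [E ::= Q]
(((Q))/Q/Q)/Q ⇒ (((a))/Q/Q)/Q   [Q ::= a]
(((a))/Q/Q)/Q ⇒ (((a))/a/Q)/Q   [Q ::= a]
(((a))/a/Q)/Q ⇒ (((a))/a/a)/Q   [Q ::= a]
(((a))/a/a)/Q ⇒ (((a))/a/a)/a   [Q ::= a]

E⇒E/Q⇒Q/Q⇒(E)/Q⇒(E/Q)/Q⇒(E/Q/Q)/Q⇒(Q/Q/Q)/Q⇒((E)/Q/Q)/Q⇒((Q)/Q/Q)/Q⇒(((E))/Q/Q)/Q⇒(((Q))/Q/Q)/Q⇒(((a))/Q/Q)/Q⇒(((a))/a/Q)/Q⇒(((a))/a/a)/Q⇒(((a))/a/a)/a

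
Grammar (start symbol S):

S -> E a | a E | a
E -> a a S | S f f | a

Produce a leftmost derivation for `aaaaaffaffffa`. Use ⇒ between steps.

S ⇒ aE ⇒ aaaS ⇒ aaaEa ⇒ aaaSffa ⇒ aaaaEffa ⇒ aaaaSffffa ⇒ aaaaEaffffa ⇒ aaaaSffaffffa ⇒ aaaaaffaffffa

S ⇒ aE   [S -> a E]
aE ⇒ aaaS   [E -> a a S]
aaaS ⇒ aaaEa   [S -> E a]
aaaEa ⇒ aaaSffa   [E -> S f f]
aaaSffa ⇒ aaaaEffa   [S -> a E]
aaaaEffa ⇒ aaaaSffffa   [E -> S f f]
aaaaSffffa ⇒ aaaaEaffffa   [S -> E a]
aaaaEaffffa ⇒ aaaaSffaffffa   [E -> S f f]
aaaaSffaffffa ⇒ aaaaaffaffffa   [S -> a]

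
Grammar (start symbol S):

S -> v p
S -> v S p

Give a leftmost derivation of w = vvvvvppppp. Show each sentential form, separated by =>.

S => vSp   [S -> v S p]
vSp => vvSpp   [S -> v S p]
vvSpp => vvvSppp   [S -> v S p]
vvvSppp => vvvvSpppp   [S -> v S p]
vvvvSpppp => vvvvvppppp   [S -> v p]

S => vSp => vvSpp => vvvSppp => vvvvSpppp => vvvvvppppp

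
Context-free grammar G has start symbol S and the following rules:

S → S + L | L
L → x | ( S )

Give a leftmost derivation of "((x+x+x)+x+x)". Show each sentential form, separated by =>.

S=>L=>(S)=>(S+L)=>(S+L+L)=>(L+L+L)=>((S)+L+L)=>((S+L)+L+L)=>((S+L+L)+L+L)=>((L+L+L)+L+L)=>((x+L+L)+L+L)=>((x+x+L)+L+L)=>((x+x+x)+L+L)=>((x+x+x)+x+L)=>((x+x+x)+x+x)

S => L   [S → L]
L => (S)   [L → ( S )]
(S) => (S+L)   [S → S + L]
(S+L) => (S+L+L)   [S → S + L]
(S+L+L) => (L+L+L)   [S → L]
(L+L+L) => ((S)+L+L)   [L → ( S )]
((S)+L+L) => ((S+L)+L+L)   [S → S + L]
((S+L)+L+L) => ((S+L+L)+L+L)   [S → S + L]
((S+L+L)+L+L) => ((L+L+L)+L+L)   [S → L]
((L+L+L)+L+L) => ((x+L+L)+L+L)   [L → x]
((x+L+L)+L+L) => ((x+x+L)+L+L)   [L → x]
((x+x+L)+L+L) => ((x+x+x)+L+L)   [L → x]
((x+x+x)+L+L) => ((x+x+x)+x+L)   [L → x]
((x+x+x)+x+L) => ((x+x+x)+x+x)   [L → x]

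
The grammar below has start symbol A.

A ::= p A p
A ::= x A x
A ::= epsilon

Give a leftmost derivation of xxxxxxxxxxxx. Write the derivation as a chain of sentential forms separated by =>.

A => xAx   [A ::= x A x]
xAx => xxAxx   [A ::= x A x]
xxAxx => xxxAxxx   [A ::= x A x]
xxxAxxx => xxxxAxxxx   [A ::= x A x]
xxxxAxxxx => xxxxxAxxxxx   [A ::= x A x]
xxxxxAxxxxx => xxxxxxAxxxxxx   [A ::= x A x]
xxxxxxAxxxxxx => xxxxxxxxxxxx   [A ::= epsilon]

A => xAx => xxAxx => xxxAxxx => xxxxAxxxx => xxxxxAxxxxx => xxxxxxAxxxxxx => xxxxxxxxxxxx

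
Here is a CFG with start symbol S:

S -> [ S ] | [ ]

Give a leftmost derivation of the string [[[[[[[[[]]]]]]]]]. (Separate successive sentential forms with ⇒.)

S ⇒ [S]   [S -> [ S ]]
[S] ⇒ [[S]]   [S -> [ S ]]
[[S]] ⇒ [[[S]]]   [S -> [ S ]]
[[[S]]] ⇒ [[[[S]]]]   [S -> [ S ]]
[[[[S]]]] ⇒ [[[[[S]]]]]   [S -> [ S ]]
[[[[[S]]]]] ⇒ [[[[[[S]]]]]]   [S -> [ S ]]
[[[[[[S]]]]]] ⇒ [[[[[[[S]]]]]]]   [S -> [ S ]]
[[[[[[[S]]]]]]] ⇒ [[[[[[[[S]]]]]]]]   [S -> [ S ]]
[[[[[[[[S]]]]]]]] ⇒ [[[[[[[[[]]]]]]]]]   [S -> [ ]]

S ⇒ [S] ⇒ [[S]] ⇒ [[[S]]] ⇒ [[[[S]]]] ⇒ [[[[[S]]]]] ⇒ [[[[[[S]]]]]] ⇒ [[[[[[[S]]]]]]] ⇒ [[[[[[[[S]]]]]]]] ⇒ [[[[[[[[[]]]]]]]]]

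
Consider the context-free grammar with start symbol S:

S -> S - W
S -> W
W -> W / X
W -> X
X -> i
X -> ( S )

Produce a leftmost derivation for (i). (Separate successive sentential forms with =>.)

S => W => X => (S) => (W) => (X) => (i)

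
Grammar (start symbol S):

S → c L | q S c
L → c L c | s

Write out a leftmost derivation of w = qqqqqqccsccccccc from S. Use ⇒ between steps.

S ⇒ qSc ⇒ qqScc ⇒ qqqSccc ⇒ qqqqScccc ⇒ qqqqqSccccc ⇒ qqqqqqScccccc ⇒ qqqqqqcLcccccc ⇒ qqqqqqccLccccccc ⇒ qqqqqqccsccccccc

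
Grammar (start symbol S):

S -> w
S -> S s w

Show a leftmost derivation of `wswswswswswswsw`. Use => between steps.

S => Ssw => Sswsw => Sswswsw => Sswswswsw => Sswswswswsw => Sswswswswswsw => Sswswswswswswsw => wswswswswswswsw

S => Ssw   [S -> S s w]
Ssw => Sswsw   [S -> S s w]
Sswsw => Sswswsw   [S -> S s w]
Sswswsw => Sswswswsw   [S -> S s w]
Sswswswsw => Sswswswswsw   [S -> S s w]
Sswswswswsw => Sswswswswswsw   [S -> S s w]
Sswswswswswsw => Sswswswswswswsw   [S -> S s w]
Sswswswswswswsw => wswswswswswswsw   [S -> w]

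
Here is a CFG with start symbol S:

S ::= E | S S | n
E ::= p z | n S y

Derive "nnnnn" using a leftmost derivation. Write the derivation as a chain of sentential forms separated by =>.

S => SS => SSS => SSSS => SSSSS => nSSSS => nnSSS => nnnSS => nnnnS => nnnnn

S => SS   [S ::= S S]
SS => SSS   [S ::= S S]
SSS => SSSS   [S ::= S S]
SSSS => SSSSS   [S ::= S S]
SSSSS => nSSSS   [S ::= n]
nSSSS => nnSSS   [S ::= n]
nnSSS => nnnSS   [S ::= n]
nnnSS => nnnnS   [S ::= n]
nnnnS => nnnnn   [S ::= n]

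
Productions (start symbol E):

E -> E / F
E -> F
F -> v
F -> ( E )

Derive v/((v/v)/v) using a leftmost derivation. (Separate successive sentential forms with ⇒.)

E ⇒ E/F ⇒ F/F ⇒ v/F ⇒ v/(E) ⇒ v/(E/F) ⇒ v/(F/F) ⇒ v/((E)/F) ⇒ v/((E/F)/F) ⇒ v/((F/F)/F) ⇒ v/((v/F)/F) ⇒ v/((v/v)/F) ⇒ v/((v/v)/v)

E ⇒ E/F   [E -> E / F]
E/F ⇒ F/F   [E -> F]
F/F ⇒ v/F   [F -> v]
v/F ⇒ v/(E)   [F -> ( E )]
v/(E) ⇒ v/(E/F)   [E -> E / F]
v/(E/F) ⇒ v/(F/F)   [E -> F]
v/(F/F) ⇒ v/((E)/F)   [F -> ( E )]
v/((E)/F) ⇒ v/((E/F)/F)   [E -> E / F]
v/((E/F)/F) ⇒ v/((F/F)/F)   [E -> F]
v/((F/F)/F) ⇒ v/((v/F)/F)   [F -> v]
v/((v/F)/F) ⇒ v/((v/v)/F)   [F -> v]
v/((v/v)/F) ⇒ v/((v/v)/v)   [F -> v]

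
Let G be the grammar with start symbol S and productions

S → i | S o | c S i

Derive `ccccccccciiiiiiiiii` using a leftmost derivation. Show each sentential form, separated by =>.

S=>cSi=>ccSii=>cccSiii=>ccccSiiii=>cccccSiiiii=>ccccccSiiiiii=>cccccccSiiiiiii=>ccccccccSiiiiiiii=>cccccccccSiiiiiiiii=>ccccccccciiiiiiiiii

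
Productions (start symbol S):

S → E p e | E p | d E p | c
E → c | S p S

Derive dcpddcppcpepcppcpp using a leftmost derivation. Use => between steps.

S => dEp => dSpSp => dcpSp => dcpdEpp => dcpdSpSpp => dcpdEppSpp => dcpdSpSppSpp => dcpdEpepSppSpp => dcpdSpSpepSppSpp => dcpddEppSpepSppSpp => dcpddcppSpepSppSpp => dcpddcppcpepSppSpp => dcpddcppcpepcppSpp => dcpddcppcpepcppcpp

S => dEp   [S → d E p]
dEp => dSpSp   [E → S p S]
dSpSp => dcpSp   [S → c]
dcpSp => dcpdEpp   [S → d E p]
dcpdEpp => dcpdSpSpp   [E → S p S]
dcpdSpSpp => dcpdEppSpp   [S → E p]
dcpdEppSpp => dcpdSpSppSpp   [E → S p S]
dcpdSpSppSpp => dcpdEpepSppSpp   [S → E p e]
dcpdEpepSppSpp => dcpdSpSpepSppSpp   [E → S p S]
dcpdSpSpepSppSpp => dcpddEppSpepSppSpp   [S → d E p]
dcpddEppSpepSppSpp => dcpddcppSpepSppSpp   [E → c]
dcpddcppSpepSppSpp => dcpddcppcpepSppSpp   [S → c]
dcpddcppcpepSppSpp => dcpddcppcpepcppSpp   [S → c]
dcpddcppcpepcppSpp => dcpddcppcpepcppcpp   [S → c]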